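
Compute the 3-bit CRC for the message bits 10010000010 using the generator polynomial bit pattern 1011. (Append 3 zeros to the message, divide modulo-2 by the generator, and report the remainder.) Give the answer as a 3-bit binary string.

Append 3 zeros: 10010000010000. Divide by 1011 (XOR where the leading bit is 1):
  pos 0: 1001 XOR 1011 = 0010
  pos 2: 1000 XOR 1011 = 0011
  pos 4: 1100 XOR 1011 = 0111
  pos 5: 1110 XOR 1011 = 0101
  pos 6: 1011 XOR 1011 = 0000
Remainder (last 3 bits) = 000. This is the CRC / FCS.

000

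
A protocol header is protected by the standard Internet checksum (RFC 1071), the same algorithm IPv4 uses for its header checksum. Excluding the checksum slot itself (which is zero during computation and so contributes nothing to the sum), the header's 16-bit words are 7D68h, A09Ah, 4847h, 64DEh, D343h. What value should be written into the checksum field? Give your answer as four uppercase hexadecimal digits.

One's-complement addition (fold any carry out of bit 15 back into bit 0):
  0x7D68 + 0xA09A = 0x11E02 → wrap carry → 0x1E03
  0x1E03 + 0x4847 = 0x0664A
  0x664A + 0x64DE = 0x0CB28
  0xCB28 + 0xD343 = 0x19E6B → wrap carry → 0x9E6C
One's-complement sum = 0x9E6C.
Checksum = ~0x9E6C & 0xFFFF = 0x6193.

6193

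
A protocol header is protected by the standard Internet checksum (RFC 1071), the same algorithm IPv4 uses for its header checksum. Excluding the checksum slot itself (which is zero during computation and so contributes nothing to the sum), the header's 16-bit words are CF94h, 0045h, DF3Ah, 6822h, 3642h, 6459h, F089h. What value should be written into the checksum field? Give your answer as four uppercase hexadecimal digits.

One's-complement addition (fold any carry out of bit 15 back into bit 0):
  0xCF94 + 0x0045 = 0x0CFD9
  0xCFD9 + 0xDF3A = 0x1AF13 → wrap carry → 0xAF14
  0xAF14 + 0x6822 = 0x11736 → wrap carry → 0x1737
  0x1737 + 0x3642 = 0x04D79
  0x4D79 + 0x6459 = 0x0B1D2
  0xB1D2 + 0xF089 = 0x1A25B → wrap carry → 0xA25C
One's-complement sum = 0xA25C.
Checksum = ~0xA25C & 0xFFFF = 0x5DA3.

5DA3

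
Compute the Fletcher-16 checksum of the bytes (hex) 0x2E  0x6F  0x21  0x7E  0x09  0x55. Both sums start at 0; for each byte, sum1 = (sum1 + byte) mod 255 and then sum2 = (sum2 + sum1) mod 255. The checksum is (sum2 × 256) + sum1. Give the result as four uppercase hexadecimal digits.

Running sums (mod 255):
  after byte 0 (0x2E): sum1=46, sum2=46
  after byte 1 (0x6F): sum1=157, sum2=203
  after byte 2 (0x21): sum1=190, sum2=138
  after byte 3 (0x7E): sum1=61, sum2=199
  after byte 4 (0x09): sum1=70, sum2=14
  after byte 5 (0x55): sum1=155, sum2=169
Checksum = sum2·256 + sum1 = 169·256 + 155 = 43419 = 0xA99B.

A99B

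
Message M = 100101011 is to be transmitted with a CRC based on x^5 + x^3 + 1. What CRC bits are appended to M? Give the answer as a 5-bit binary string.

Append 5 zeros: 10010101100000. Divide by 101001 (XOR where the leading bit is 1):
  pos 0: 100101 XOR 101001 = 001100
  pos 2: 110001 XOR 101001 = 011000
  pos 3: 110001 XOR 101001 = 011000
  pos 4: 110000 XOR 101001 = 011001
  pos 5: 110010 XOR 101001 = 011011
  pos 6: 110110 XOR 101001 = 011111
  pos 7: 111110 XOR 101001 = 010111
  pos 8: 101110 XOR 101001 = 000111
Remainder (last 5 bits) = 00111. This is the CRC / FCS.

00111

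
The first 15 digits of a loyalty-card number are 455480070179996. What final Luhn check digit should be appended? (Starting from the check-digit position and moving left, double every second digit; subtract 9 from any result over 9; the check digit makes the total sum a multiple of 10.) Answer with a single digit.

Partial digits right→left: 6 9 9 9 7 1 0 7 0 0 8 4 5 5 4
Double every second digit counting from the check-digit position (so the 1st, 3rd, 5th, ... of the partial from the right).
  doubled (with −9 where >9): 3 9 5 0 0 7 1 8 → sum 33
  kept as-is: 9 9 1 7 0 4 5 → sum 35
Total = 33 + 35 = 68.
Check digit = (10 − (68 mod 10)) mod 10 = 2.

2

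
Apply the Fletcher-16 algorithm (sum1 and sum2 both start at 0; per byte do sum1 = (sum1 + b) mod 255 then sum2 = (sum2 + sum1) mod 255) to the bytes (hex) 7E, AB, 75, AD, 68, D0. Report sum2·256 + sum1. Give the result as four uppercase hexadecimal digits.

Running sums (mod 255):
  after byte 0 (7E): sum1=126, sum2=126
  after byte 1 (AB): sum1=42, sum2=168
  after byte 2 (75): sum1=159, sum2=72
  after byte 3 (AD): sum1=77, sum2=149
  after byte 4 (68): sum1=181, sum2=75
  after byte 5 (D0): sum1=134, sum2=209
Checksum = sum2·256 + sum1 = 209·256 + 134 = 53638 = 0xD186.

D186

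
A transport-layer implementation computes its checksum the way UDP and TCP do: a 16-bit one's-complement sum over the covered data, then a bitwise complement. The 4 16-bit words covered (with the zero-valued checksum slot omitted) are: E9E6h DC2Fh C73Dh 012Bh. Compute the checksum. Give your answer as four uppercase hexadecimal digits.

7180

One's-complement addition (fold any carry out of bit 15 back into bit 0):
  0xE9E6 + 0xDC2F = 0x1C615 → wrap carry → 0xC616
  0xC616 + 0xC73D = 0x18D53 → wrap carry → 0x8D54
  0x8D54 + 0x012B = 0x08E7F
One's-complement sum = 0x8E7F.
Checksum = ~0x8E7F & 0xFFFF = 0x7180.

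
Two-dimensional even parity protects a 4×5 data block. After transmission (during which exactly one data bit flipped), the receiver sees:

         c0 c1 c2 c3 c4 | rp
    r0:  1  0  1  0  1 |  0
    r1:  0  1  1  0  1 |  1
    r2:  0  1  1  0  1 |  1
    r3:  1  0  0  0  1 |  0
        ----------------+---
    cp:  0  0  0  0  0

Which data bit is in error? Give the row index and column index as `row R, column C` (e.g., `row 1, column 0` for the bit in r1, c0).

Recompute each row's even parity and compare to rp:
  r0: data parity 1, sent rp 0 → mismatch
  r1: data parity 1, sent rp 1 → ok
  r2: data parity 1, sent rp 1 → ok
  r3: data parity 0, sent rp 0 → ok
Recompute each column's even parity and compare to cp:
  c0: data parity 0, sent cp 0 → ok
  c1: data parity 0, sent cp 0 → ok
  c2: data parity 1, sent cp 0 → mismatch
  c3: data parity 0, sent cp 0 → ok
  c4: data parity 0, sent cp 0 → ok
Exactly one row (r0) and one column (c2) fail → the flipped bit is at their intersection.

row 0, column 2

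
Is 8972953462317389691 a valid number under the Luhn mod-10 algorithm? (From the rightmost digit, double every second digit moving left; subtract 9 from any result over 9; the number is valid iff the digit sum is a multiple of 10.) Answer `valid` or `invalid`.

valid

From the right, keep odd positions and double even positions (subtract 9 from any doubled value over 9):
  doubled (positions 2,4,...): 9 9 6 2 4 8 1 4 9 → sum 52
  kept (positions 1,3,...): 1 6 8 7 3 6 3 9 7 8 → sum 58
Total = 110.
110 mod 10 = 0, so the number is valid.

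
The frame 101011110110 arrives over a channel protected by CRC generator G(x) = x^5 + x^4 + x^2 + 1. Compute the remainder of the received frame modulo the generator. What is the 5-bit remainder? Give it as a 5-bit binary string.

Modulo-2 division of 101011110110 by 110101:
  pos 0: 101011 XOR 110101 = 011110
  pos 1: 111101 XOR 110101 = 001000
  pos 3: 100010 XOR 110101 = 010111
  pos 4: 101111 XOR 110101 = 011010
  pos 5: 110101 XOR 110101 = 000000
Remainder = 00000 (zero — the frame passes the CRC check).

00000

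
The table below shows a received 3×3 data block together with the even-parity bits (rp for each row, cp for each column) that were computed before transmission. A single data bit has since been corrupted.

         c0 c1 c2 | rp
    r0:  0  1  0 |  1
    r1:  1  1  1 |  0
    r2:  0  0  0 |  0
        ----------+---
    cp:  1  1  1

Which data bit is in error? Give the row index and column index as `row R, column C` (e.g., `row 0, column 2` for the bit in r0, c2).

row 1, column 1

Recompute each row's even parity and compare to rp:
  r0: data parity 1, sent rp 1 → ok
  r1: data parity 1, sent rp 0 → mismatch
  r2: data parity 0, sent rp 0 → ok
Recompute each column's even parity and compare to cp:
  c0: data parity 1, sent cp 1 → ok
  c1: data parity 0, sent cp 1 → mismatch
  c2: data parity 1, sent cp 1 → ok
Exactly one row (r1) and one column (c1) fail → the flipped bit is at their intersection.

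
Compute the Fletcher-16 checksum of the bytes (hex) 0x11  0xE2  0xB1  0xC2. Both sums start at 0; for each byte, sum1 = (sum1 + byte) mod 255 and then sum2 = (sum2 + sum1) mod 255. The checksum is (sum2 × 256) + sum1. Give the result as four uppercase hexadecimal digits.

Running sums (mod 255):
  after byte 0 (0x11): sum1=17, sum2=17
  after byte 1 (0xE2): sum1=243, sum2=5
  after byte 2 (0xB1): sum1=165, sum2=170
  after byte 3 (0xC2): sum1=104, sum2=19
Checksum = sum2·256 + sum1 = 19·256 + 104 = 4968 = 0x1368.

1368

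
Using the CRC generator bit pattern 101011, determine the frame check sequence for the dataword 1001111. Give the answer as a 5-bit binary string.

11001

Append 5 zeros: 100111100000. Divide by 101011 (XOR where the leading bit is 1):
  pos 0: 100111 XOR 101011 = 001100
  pos 2: 110010 XOR 101011 = 011001
  pos 3: 110010 XOR 101011 = 011001
  pos 4: 110010 XOR 101011 = 011001
  pos 5: 110010 XOR 101011 = 011001
  pos 6: 110010 XOR 101011 = 011001
Remainder (last 5 bits) = 11001. This is the CRC / FCS.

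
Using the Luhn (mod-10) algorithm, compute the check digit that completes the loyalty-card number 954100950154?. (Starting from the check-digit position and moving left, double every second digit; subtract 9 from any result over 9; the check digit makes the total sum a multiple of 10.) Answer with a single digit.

9

Partial digits right→left: 4 5 1 0 5 9 0 0 1 4 5 9
Double every second digit counting from the check-digit position (so the 1st, 3rd, 5th, ... of the partial from the right).
  doubled (with −9 where >9): 8 2 1 0 2 1 → sum 14
  kept as-is: 5 0 9 0 4 9 → sum 27
Total = 14 + 27 = 41.
Check digit = (10 − (41 mod 10)) mod 10 = 9.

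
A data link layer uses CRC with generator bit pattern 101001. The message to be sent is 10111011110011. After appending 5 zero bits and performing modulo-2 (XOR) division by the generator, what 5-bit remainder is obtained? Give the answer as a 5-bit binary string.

10100

Append 5 zeros: 1011101111001100000. Divide by 101001 (XOR where the leading bit is 1):
  pos 0: 101110 XOR 101001 = 000111
  pos 3: 111111 XOR 101001 = 010110
  pos 4: 101101 XOR 101001 = 000100
  pos 7: 100001 XOR 101001 = 001000
  pos 9: 100010 XOR 101001 = 001011
  pos 11: 101100 XOR 101001 = 000101
Remainder (last 5 bits) = 10100. This is the CRC / FCS.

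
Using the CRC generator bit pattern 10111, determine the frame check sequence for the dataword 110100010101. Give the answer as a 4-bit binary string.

0011

Append 4 zeros: 1101000101010000. Divide by 10111 (XOR where the leading bit is 1):
  pos 0: 11010 XOR 10111 = 01101
  pos 1: 11010 XOR 10111 = 01101
  pos 2: 11010 XOR 10111 = 01101
  pos 3: 11011 XOR 10111 = 01100
  pos 4: 11000 XOR 10111 = 01111
  pos 5: 11111 XOR 10111 = 01000
  pos 6: 10000 XOR 10111 = 00111
  pos 8: 11110 XOR 10111 = 01001
  pos 9: 10010 XOR 10111 = 00101
  pos 11: 10100 XOR 10111 = 00011
Remainder (last 4 bits) = 0011. This is the CRC / FCS.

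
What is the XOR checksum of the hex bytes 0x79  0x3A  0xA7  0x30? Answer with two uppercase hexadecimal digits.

D4

XOR the bytes together:
  start with 0x79
  0x79 ⊕ 0x3A = 0x43
  0x43 ⊕ 0xA7 = 0xE4
  0xE4 ⊕ 0x30 = 0xD4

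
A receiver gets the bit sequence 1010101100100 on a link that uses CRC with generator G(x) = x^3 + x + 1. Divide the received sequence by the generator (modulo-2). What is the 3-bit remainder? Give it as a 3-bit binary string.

Modulo-2 division of 1010101100100 by 1011:
  pos 0: 1010 XOR 1011 = 0001
  pos 3: 1101 XOR 1011 = 0110
  pos 4: 1101 XOR 1011 = 0110
  pos 5: 1100 XOR 1011 = 0111
  pos 6: 1110 XOR 1011 = 0101
  pos 7: 1011 XOR 1011 = 0000
Remainder = 000 (zero — the frame passes the CRC check).

000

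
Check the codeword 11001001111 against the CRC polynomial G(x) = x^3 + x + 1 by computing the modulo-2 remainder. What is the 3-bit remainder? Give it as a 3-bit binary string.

Modulo-2 division of 11001001111 by 1011:
  pos 0: 1100 XOR 1011 = 0111
  pos 1: 1111 XOR 1011 = 0100
  pos 2: 1000 XOR 1011 = 0011
  pos 4: 1101 XOR 1011 = 0110
  pos 5: 1101 XOR 1011 = 0110
  pos 6: 1101 XOR 1011 = 0110
  pos 7: 1101 XOR 1011 = 0110
Remainder = 110 (nonzero — an error is detected).

110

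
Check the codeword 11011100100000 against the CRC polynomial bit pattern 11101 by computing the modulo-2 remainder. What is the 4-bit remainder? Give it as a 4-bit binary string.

Modulo-2 division of 11011100100000 by 11101:
  pos 0: 11011 XOR 11101 = 00110
  pos 2: 11010 XOR 11101 = 00111
  pos 4: 11101 XOR 11101 = 00000
Remainder = 0000 (zero — the frame passes the CRC check).

0000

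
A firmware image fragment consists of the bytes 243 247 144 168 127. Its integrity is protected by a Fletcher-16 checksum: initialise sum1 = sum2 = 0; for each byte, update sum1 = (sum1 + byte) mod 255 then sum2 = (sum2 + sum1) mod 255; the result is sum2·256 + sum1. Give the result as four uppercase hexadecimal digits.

Running sums (mod 255):
  after byte 0 (243): sum1=243, sum2=243
  after byte 1 (247): sum1=235, sum2=223
  after byte 2 (144): sum1=124, sum2=92
  after byte 3 (168): sum1=37, sum2=129
  after byte 4 (127): sum1=164, sum2=38
Checksum = sum2·256 + sum1 = 38·256 + 164 = 9892 = 0x26A4.

26A4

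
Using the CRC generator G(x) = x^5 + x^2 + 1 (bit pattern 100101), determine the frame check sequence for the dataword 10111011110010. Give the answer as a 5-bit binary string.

10010

Append 5 zeros: 1011101111001000000. Divide by 100101 (XOR where the leading bit is 1):
  pos 0: 101110 XOR 100101 = 001011
  pos 2: 101111 XOR 100101 = 001010
  pos 4: 101011 XOR 100101 = 001110
  pos 6: 111000 XOR 100101 = 011101
  pos 7: 111011 XOR 100101 = 011110
  pos 8: 111100 XOR 100101 = 011001
  pos 9: 110010 XOR 100101 = 010111
  pos 10: 101110 XOR 100101 = 001011
  pos 12: 101100 XOR 100101 = 001001
Remainder (last 5 bits) = 10010. This is the CRC / FCS.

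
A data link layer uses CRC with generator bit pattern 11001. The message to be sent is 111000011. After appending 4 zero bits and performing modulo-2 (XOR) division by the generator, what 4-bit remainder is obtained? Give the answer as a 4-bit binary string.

0110

Append 4 zeros: 1110000110000. Divide by 11001 (XOR where the leading bit is 1):
  pos 0: 11100 XOR 11001 = 00101
  pos 2: 10100 XOR 11001 = 01101
  pos 3: 11011 XOR 11001 = 00010
  pos 6: 10100 XOR 11001 = 01101
  pos 7: 11010 XOR 11001 = 00011
Remainder (last 4 bits) = 0110. This is the CRC / FCS.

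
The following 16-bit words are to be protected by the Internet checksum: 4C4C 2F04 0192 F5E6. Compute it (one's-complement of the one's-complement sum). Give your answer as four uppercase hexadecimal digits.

8D36

One's-complement addition (fold any carry out of bit 15 back into bit 0):
  0x4C4C + 0x2F04 = 0x07B50
  0x7B50 + 0x0192 = 0x07CE2
  0x7CE2 + 0xF5E6 = 0x172C8 → wrap carry → 0x72C9
One's-complement sum = 0x72C9.
Checksum = ~0x72C9 & 0xFFFF = 0x8D36.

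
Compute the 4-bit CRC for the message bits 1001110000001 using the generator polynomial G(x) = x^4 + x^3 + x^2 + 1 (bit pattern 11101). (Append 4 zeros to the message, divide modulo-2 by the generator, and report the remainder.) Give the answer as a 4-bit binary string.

1101

Append 4 zeros: 10011100000010000. Divide by 11101 (XOR where the leading bit is 1):
  pos 0: 10011 XOR 11101 = 01110
  pos 1: 11101 XOR 11101 = 00000
  pos 12: 10000 XOR 11101 = 01101
Remainder (last 4 bits) = 1101. This is the CRC / FCS.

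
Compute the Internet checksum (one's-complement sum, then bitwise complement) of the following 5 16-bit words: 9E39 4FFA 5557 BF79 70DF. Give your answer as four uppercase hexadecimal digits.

One's-complement addition (fold any carry out of bit 15 back into bit 0):
  0x9E39 + 0x4FFA = 0x0EE33
  0xEE33 + 0x5557 = 0x1438A → wrap carry → 0x438B
  0x438B + 0xBF79 = 0x10304 → wrap carry → 0x0305
  0x0305 + 0x70DF = 0x073E4
One's-complement sum = 0x73E4.
Checksum = ~0x73E4 & 0xFFFF = 0x8C1B.

8C1B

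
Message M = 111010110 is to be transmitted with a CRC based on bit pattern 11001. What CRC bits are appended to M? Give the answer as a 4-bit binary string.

1110

Append 4 zeros: 1110101100000. Divide by 11001 (XOR where the leading bit is 1):
  pos 0: 11101 XOR 11001 = 00100
  pos 2: 10001 XOR 11001 = 01000
  pos 3: 10001 XOR 11001 = 01000
  pos 4: 10000 XOR 11001 = 01001
  pos 5: 10010 XOR 11001 = 01011
  pos 6: 10110 XOR 11001 = 01111
  pos 7: 11110 XOR 11001 = 00111
Remainder (last 4 bits) = 1110. This is the CRC / FCS.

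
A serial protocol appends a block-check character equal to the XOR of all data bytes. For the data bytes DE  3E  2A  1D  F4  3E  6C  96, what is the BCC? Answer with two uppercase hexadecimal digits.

E7

XOR the bytes together:
  start with 0xDE
  0xDE ⊕ 0x3E = 0xE0
  0xE0 ⊕ 0x2A = 0xCA
  0xCA ⊕ 0x1D = 0xD7
  0xD7 ⊕ 0xF4 = 0x23
  0x23 ⊕ 0x3E = 0x1D
  0x1D ⊕ 0x6C = 0x71
  0x71 ⊕ 0x96 = 0xE7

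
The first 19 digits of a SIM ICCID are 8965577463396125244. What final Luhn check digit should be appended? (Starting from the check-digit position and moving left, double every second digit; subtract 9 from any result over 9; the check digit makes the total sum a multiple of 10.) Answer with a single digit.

9

Partial digits right→left: 4 4 2 5 2 1 6 9 3 3 6 4 7 7 5 5 6 9 8
Double every second digit counting from the check-digit position (so the 1st, 3rd, 5th, ... of the partial from the right).
  doubled (with −9 where >9): 8 4 4 3 6 3 5 1 3 7 → sum 44
  kept as-is: 4 5 1 9 3 4 7 5 9 → sum 47
Total = 44 + 47 = 91.
Check digit = (10 − (91 mod 10)) mod 10 = 9.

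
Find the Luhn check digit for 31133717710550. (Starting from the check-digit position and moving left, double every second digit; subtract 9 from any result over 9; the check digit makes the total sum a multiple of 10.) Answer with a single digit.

9

Partial digits right→left: 0 5 5 0 1 7 7 1 7 3 3 1 1 3
Double every second digit counting from the check-digit position (so the 1st, 3rd, 5th, ... of the partial from the right).
  doubled (with −9 where >9): 0 1 2 5 5 6 2 → sum 21
  kept as-is: 5 0 7 1 3 1 3 → sum 20
Total = 21 + 20 = 41.
Check digit = (10 − (41 mod 10)) mod 10 = 9.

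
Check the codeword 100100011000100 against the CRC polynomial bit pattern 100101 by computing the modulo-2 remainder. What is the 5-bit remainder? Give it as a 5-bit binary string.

Modulo-2 division of 100100011000100 by 100101:
  pos 0: 100100 XOR 100101 = 000001
  pos 5: 101100 XOR 100101 = 001001
  pos 7: 100101 XOR 100101 = 000000
Remainder = 00000 (zero — the frame passes the CRC check).

00000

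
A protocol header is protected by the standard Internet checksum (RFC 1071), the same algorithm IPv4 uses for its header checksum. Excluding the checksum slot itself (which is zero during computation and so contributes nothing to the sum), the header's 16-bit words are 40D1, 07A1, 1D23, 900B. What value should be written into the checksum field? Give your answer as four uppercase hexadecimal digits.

0A5F

One's-complement addition (fold any carry out of bit 15 back into bit 0):
  0x40D1 + 0x07A1 = 0x04872
  0x4872 + 0x1D23 = 0x06595
  0x6595 + 0x900B = 0x0F5A0
One's-complement sum = 0xF5A0.
Checksum = ~0xF5A0 & 0xFFFF = 0x0A5F.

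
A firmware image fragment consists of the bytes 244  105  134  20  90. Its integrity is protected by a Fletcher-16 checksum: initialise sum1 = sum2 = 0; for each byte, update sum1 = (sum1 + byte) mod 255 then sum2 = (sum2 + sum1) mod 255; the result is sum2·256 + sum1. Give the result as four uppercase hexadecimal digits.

8453

Running sums (mod 255):
  after byte 0 (244): sum1=244, sum2=244
  after byte 1 (105): sum1=94, sum2=83
  after byte 2 (134): sum1=228, sum2=56
  after byte 3 (20): sum1=248, sum2=49
  after byte 4 (90): sum1=83, sum2=132
Checksum = sum2·256 + sum1 = 132·256 + 83 = 33875 = 0x8453.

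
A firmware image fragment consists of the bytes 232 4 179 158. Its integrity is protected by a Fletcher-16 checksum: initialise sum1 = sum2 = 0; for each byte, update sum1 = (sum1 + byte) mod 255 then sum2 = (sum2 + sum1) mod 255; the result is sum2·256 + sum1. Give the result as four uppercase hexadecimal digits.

Running sums (mod 255):
  after byte 0 (232): sum1=232, sum2=232
  after byte 1 (4): sum1=236, sum2=213
  after byte 2 (179): sum1=160, sum2=118
  after byte 3 (158): sum1=63, sum2=181
Checksum = sum2·256 + sum1 = 181·256 + 63 = 46399 = 0xB53F.

B53F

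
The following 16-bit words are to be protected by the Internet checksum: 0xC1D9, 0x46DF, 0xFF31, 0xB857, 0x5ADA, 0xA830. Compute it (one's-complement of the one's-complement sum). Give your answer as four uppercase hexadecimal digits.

3CB2

One's-complement addition (fold any carry out of bit 15 back into bit 0):
  0xC1D9 + 0x46DF = 0x108B8 → wrap carry → 0x08B9
  0x08B9 + 0xFF31 = 0x107EA → wrap carry → 0x07EB
  0x07EB + 0xB857 = 0x0C042
  0xC042 + 0x5ADA = 0x11B1C → wrap carry → 0x1B1D
  0x1B1D + 0xA830 = 0x0C34D
One's-complement sum = 0xC34D.
Checksum = ~0xC34D & 0xFFFF = 0x3CB2.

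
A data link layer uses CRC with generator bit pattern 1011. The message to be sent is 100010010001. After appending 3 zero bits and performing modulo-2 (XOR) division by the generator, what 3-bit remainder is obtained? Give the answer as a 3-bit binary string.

000

Append 3 zeros: 100010010001000. Divide by 1011 (XOR where the leading bit is 1):
  pos 0: 1000 XOR 1011 = 0011
  pos 2: 1110 XOR 1011 = 0101
  pos 3: 1010 XOR 1011 = 0001
  pos 6: 1100 XOR 1011 = 0111
  pos 7: 1110 XOR 1011 = 0101
  pos 8: 1011 XOR 1011 = 0000
Remainder (last 3 bits) = 000. This is the CRC / FCS.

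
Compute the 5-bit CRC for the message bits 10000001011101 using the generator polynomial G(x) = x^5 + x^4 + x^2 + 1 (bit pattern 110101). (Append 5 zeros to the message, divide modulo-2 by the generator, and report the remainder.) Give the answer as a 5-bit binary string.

10111

Append 5 zeros: 1000000101110100000. Divide by 110101 (XOR where the leading bit is 1):
  pos 0: 100000 XOR 110101 = 010101
  pos 1: 101010 XOR 110101 = 011111
  pos 2: 111111 XOR 110101 = 001010
  pos 4: 101001 XOR 110101 = 011100
  pos 5: 111001 XOR 110101 = 001100
  pos 7: 110010 XOR 110101 = 000111
  pos 10: 111100 XOR 110101 = 001001
  pos 12: 100100 XOR 110101 = 010001
  pos 13: 100010 XOR 110101 = 010111
Remainder (last 5 bits) = 10111. This is the CRC / FCS.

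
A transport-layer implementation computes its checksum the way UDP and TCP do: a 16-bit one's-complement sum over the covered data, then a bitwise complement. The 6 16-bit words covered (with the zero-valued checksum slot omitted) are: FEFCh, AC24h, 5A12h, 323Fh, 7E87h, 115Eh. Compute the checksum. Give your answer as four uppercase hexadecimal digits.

One's-complement addition (fold any carry out of bit 15 back into bit 0):
  0xFEFC + 0xAC24 = 0x1AB20 → wrap carry → 0xAB21
  0xAB21 + 0x5A12 = 0x10533 → wrap carry → 0x0534
  0x0534 + 0x323F = 0x03773
  0x3773 + 0x7E87 = 0x0B5FA
  0xB5FA + 0x115E = 0x0C758
One's-complement sum = 0xC758.
Checksum = ~0xC758 & 0xFFFF = 0x38A7.

38A7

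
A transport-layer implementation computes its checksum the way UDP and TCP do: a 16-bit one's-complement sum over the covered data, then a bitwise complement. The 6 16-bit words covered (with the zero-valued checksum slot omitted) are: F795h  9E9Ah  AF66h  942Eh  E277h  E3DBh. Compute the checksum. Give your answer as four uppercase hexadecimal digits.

5FE6

One's-complement addition (fold any carry out of bit 15 back into bit 0):
  0xF795 + 0x9E9A = 0x1962F → wrap carry → 0x9630
  0x9630 + 0xAF66 = 0x14596 → wrap carry → 0x4597
  0x4597 + 0x942E = 0x0D9C5
  0xD9C5 + 0xE277 = 0x1BC3C → wrap carry → 0xBC3D
  0xBC3D + 0xE3DB = 0x1A018 → wrap carry → 0xA019
One's-complement sum = 0xA019.
Checksum = ~0xA019 & 0xFFFF = 0x5FE6.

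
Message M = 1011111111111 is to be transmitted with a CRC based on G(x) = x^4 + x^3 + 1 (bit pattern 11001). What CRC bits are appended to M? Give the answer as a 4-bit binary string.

Append 4 zeros: 10111111111110000. Divide by 11001 (XOR where the leading bit is 1):
  pos 0: 10111 XOR 11001 = 01110
  pos 1: 11101 XOR 11001 = 00100
  pos 3: 10011 XOR 11001 = 01010
  pos 4: 10101 XOR 11001 = 01100
  pos 5: 11001 XOR 11001 = 00000
  pos 10: 11100 XOR 11001 = 00101
  pos 12: 10100 XOR 11001 = 01101
Remainder (last 4 bits) = 1101. This is the CRC / FCS.

1101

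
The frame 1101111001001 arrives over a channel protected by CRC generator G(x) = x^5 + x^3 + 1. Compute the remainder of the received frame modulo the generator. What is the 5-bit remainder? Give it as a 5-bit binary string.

00000

Modulo-2 division of 1101111001001 by 101001:
  pos 0: 110111 XOR 101001 = 011110
  pos 1: 111101 XOR 101001 = 010100
  pos 2: 101000 XOR 101001 = 000001
  pos 7: 101001 XOR 101001 = 000000
Remainder = 00000 (zero — the frame passes the CRC check).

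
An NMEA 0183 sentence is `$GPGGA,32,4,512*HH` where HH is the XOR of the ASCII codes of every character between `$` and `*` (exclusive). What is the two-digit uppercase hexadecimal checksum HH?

79

XOR the ASCII codes of the payload characters:
  'G' = 0x47 → acc = 0x47
  'P' = 0x50 → acc = 0x17
  'G' = 0x47 → acc = 0x50
  'G' = 0x47 → acc = 0x17
  'A' = 0x41 → acc = 0x56
  ',' = 0x2C → acc = 0x7A
  '3' = 0x33 → acc = 0x49
  '2' = 0x32 → acc = 0x7B
  ',' = 0x2C → acc = 0x57
  '4' = 0x34 → acc = 0x63
  ',' = 0x2C → acc = 0x4F
  '5' = 0x35 → acc = 0x7A
  '1' = 0x31 → acc = 0x4B
  '2' = 0x32 → acc = 0x79
Checksum = 0x79.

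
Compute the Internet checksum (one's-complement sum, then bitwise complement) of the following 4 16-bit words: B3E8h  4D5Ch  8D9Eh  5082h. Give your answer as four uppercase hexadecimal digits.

One's-complement addition (fold any carry out of bit 15 back into bit 0):
  0xB3E8 + 0x4D5C = 0x10144 → wrap carry → 0x0145
  0x0145 + 0x8D9E = 0x08EE3
  0x8EE3 + 0x5082 = 0x0DF65
One's-complement sum = 0xDF65.
Checksum = ~0xDF65 & 0xFFFF = 0x209A.

209A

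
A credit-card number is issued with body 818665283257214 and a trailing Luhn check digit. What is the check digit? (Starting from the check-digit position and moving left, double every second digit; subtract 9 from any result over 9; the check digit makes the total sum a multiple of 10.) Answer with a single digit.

0

Partial digits right→left: 4 1 2 7 5 2 3 8 2 5 6 6 8 1 8
Double every second digit counting from the check-digit position (so the 1st, 3rd, 5th, ... of the partial from the right).
  doubled (with −9 where >9): 8 4 1 6 4 3 7 7 → sum 40
  kept as-is: 1 7 2 8 5 6 1 → sum 30
Total = 40 + 30 = 70.
Check digit = (10 − (70 mod 10)) mod 10 = 0.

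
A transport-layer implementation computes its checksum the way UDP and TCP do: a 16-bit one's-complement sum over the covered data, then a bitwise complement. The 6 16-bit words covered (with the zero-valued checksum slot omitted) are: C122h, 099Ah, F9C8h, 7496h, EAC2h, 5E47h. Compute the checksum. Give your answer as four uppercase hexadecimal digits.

One's-complement addition (fold any carry out of bit 15 back into bit 0):
  0xC122 + 0x099A = 0x0CABC
  0xCABC + 0xF9C8 = 0x1C484 → wrap carry → 0xC485
  0xC485 + 0x7496 = 0x1391B → wrap carry → 0x391C
  0x391C + 0xEAC2 = 0x123DE → wrap carry → 0x23DF
  0x23DF + 0x5E47 = 0x08226
One's-complement sum = 0x8226.
Checksum = ~0x8226 & 0xFFFF = 0x7DD9.

7DD9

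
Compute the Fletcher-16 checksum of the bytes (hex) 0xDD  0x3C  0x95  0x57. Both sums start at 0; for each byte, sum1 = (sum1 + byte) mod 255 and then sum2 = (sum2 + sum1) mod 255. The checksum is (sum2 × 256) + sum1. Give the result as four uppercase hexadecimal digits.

Running sums (mod 255):
  after byte 0 (0xDD): sum1=221, sum2=221
  after byte 1 (0x3C): sum1=26, sum2=247
  after byte 2 (0x95): sum1=175, sum2=167
  after byte 3 (0x57): sum1=7, sum2=174
Checksum = sum2·256 + sum1 = 174·256 + 7 = 44551 = 0xAE07.

AE07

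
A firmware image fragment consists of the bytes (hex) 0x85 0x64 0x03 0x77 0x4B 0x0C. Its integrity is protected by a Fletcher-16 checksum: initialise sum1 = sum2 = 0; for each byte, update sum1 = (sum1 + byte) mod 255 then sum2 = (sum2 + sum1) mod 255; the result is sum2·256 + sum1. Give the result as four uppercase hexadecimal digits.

Running sums (mod 255):
  after byte 0 (0x85): sum1=133, sum2=133
  after byte 1 (0x64): sum1=233, sum2=111
  after byte 2 (0x03): sum1=236, sum2=92
  after byte 3 (0x77): sum1=100, sum2=192
  after byte 4 (0x4B): sum1=175, sum2=112
  after byte 5 (0x0C): sum1=187, sum2=44
Checksum = sum2·256 + sum1 = 44·256 + 187 = 11451 = 0x2CBB.

2CBB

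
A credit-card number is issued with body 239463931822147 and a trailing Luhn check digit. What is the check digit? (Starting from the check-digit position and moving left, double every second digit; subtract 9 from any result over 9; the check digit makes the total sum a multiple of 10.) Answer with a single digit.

Partial digits right→left: 7 4 1 2 2 8 1 3 9 3 6 4 9 3 2
Double every second digit counting from the check-digit position (so the 1st, 3rd, 5th, ... of the partial from the right).
  doubled (with −9 where >9): 5 2 4 2 9 3 9 4 → sum 38
  kept as-is: 4 2 8 3 3 4 3 → sum 27
Total = 38 + 27 = 65.
Check digit = (10 − (65 mod 10)) mod 10 = 5.

5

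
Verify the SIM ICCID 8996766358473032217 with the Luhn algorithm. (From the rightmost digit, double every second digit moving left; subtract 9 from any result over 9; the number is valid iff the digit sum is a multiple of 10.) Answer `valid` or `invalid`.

From the right, keep odd positions and double even positions (subtract 9 from any doubled value over 9):
  doubled (positions 2,4,...): 2 4 0 5 7 6 3 3 9 → sum 39
  kept (positions 1,3,...): 7 2 3 3 4 5 6 7 9 8 → sum 54
Total = 93.
93 mod 10 = 3, so the number is invalid.

invalid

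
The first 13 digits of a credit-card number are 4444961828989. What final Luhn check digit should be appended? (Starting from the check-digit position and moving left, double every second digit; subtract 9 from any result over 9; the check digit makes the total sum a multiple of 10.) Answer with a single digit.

3

Partial digits right→left: 9 8 9 8 2 8 1 6 9 4 4 4 4
Double every second digit counting from the check-digit position (so the 1st, 3rd, 5th, ... of the partial from the right).
  doubled (with −9 where >9): 9 9 4 2 9 8 8 → sum 49
  kept as-is: 8 8 8 6 4 4 → sum 38
Total = 49 + 38 = 87.
Check digit = (10 − (87 mod 10)) mod 10 = 3.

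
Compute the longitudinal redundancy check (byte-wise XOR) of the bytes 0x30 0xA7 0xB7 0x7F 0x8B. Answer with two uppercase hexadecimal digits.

D4

XOR the bytes together:
  start with 0x30
  0x30 ⊕ 0xA7 = 0x97
  0x97 ⊕ 0xB7 = 0x20
  0x20 ⊕ 0x7F = 0x5F
  0x5F ⊕ 0x8B = 0xD4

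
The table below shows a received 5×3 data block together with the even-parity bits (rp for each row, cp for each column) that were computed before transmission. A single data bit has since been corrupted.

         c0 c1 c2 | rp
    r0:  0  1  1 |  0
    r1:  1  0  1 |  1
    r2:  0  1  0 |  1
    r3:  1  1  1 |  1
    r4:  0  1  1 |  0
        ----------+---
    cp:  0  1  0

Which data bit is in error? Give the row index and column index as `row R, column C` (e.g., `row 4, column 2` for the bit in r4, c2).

Recompute each row's even parity and compare to rp:
  r0: data parity 0, sent rp 0 → ok
  r1: data parity 0, sent rp 1 → mismatch
  r2: data parity 1, sent rp 1 → ok
  r3: data parity 1, sent rp 1 → ok
  r4: data parity 0, sent rp 0 → ok
Recompute each column's even parity and compare to cp:
  c0: data parity 0, sent cp 0 → ok
  c1: data parity 0, sent cp 1 → mismatch
  c2: data parity 0, sent cp 0 → ok
Exactly one row (r1) and one column (c1) fail → the flipped bit is at their intersection.

row 1, column 1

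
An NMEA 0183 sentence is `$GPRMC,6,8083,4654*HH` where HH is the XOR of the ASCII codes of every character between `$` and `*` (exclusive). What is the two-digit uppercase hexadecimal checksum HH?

51

XOR the ASCII codes of the payload characters:
  'G' = 0x47 → acc = 0x47
  'P' = 0x50 → acc = 0x17
  'R' = 0x52 → acc = 0x45
  'M' = 0x4D → acc = 0x08
  'C' = 0x43 → acc = 0x4B
  ',' = 0x2C → acc = 0x67
  '6' = 0x36 → acc = 0x51
  ',' = 0x2C → acc = 0x7D
  '8' = 0x38 → acc = 0x45
  '0' = 0x30 → acc = 0x75
  '8' = 0x38 → acc = 0x4D
  '3' = 0x33 → acc = 0x7E
  ',' = 0x2C → acc = 0x52
  '4' = 0x34 → acc = 0x66
  '6' = 0x36 → acc = 0x50
  '5' = 0x35 → acc = 0x65
  '4' = 0x34 → acc = 0x51
Checksum = 0x51.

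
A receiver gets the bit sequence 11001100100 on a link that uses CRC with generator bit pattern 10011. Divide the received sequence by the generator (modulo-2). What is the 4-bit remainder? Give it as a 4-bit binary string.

Modulo-2 division of 11001100100 by 10011:
  pos 0: 11001 XOR 10011 = 01010
  pos 1: 10101 XOR 10011 = 00110
  pos 3: 11000 XOR 10011 = 01011
  pos 4: 10111 XOR 10011 = 00100
  pos 6: 10000 XOR 10011 = 00011
Remainder = 0011 (nonzero — an error is detected).

0011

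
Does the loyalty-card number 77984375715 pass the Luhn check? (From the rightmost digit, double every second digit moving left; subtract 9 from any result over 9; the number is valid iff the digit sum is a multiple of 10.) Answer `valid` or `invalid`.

valid

From the right, keep odd positions and double even positions (subtract 9 from any doubled value over 9):
  doubled (positions 2,4,...): 2 1 6 7 5 → sum 21
  kept (positions 1,3,...): 5 7 7 4 9 7 → sum 39
Total = 60.
60 mod 10 = 0, so the number is valid.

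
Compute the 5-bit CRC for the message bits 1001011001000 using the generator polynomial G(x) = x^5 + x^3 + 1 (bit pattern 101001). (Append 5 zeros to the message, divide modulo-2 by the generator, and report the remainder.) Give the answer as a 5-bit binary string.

Append 5 zeros: 100101100100000000. Divide by 101001 (XOR where the leading bit is 1):
  pos 0: 100101 XOR 101001 = 001100
  pos 2: 110010 XOR 101001 = 011011
  pos 3: 110110 XOR 101001 = 011111
  pos 4: 111111 XOR 101001 = 010110
  pos 5: 101100 XOR 101001 = 000101
  pos 8: 101000 XOR 101001 = 000001
Remainder (last 5 bits) = 10000. This is the CRC / FCS.

10000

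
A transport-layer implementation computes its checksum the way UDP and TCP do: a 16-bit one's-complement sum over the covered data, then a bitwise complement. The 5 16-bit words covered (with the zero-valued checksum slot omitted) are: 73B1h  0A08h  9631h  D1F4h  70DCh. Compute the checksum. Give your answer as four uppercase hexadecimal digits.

One's-complement addition (fold any carry out of bit 15 back into bit 0):
  0x73B1 + 0x0A08 = 0x07DB9
  0x7DB9 + 0x9631 = 0x113EA → wrap carry → 0x13EB
  0x13EB + 0xD1F4 = 0x0E5DF
  0xE5DF + 0x70DC = 0x156BB → wrap carry → 0x56BC
One's-complement sum = 0x56BC.
Checksum = ~0x56BC & 0xFFFF = 0xA943.

A943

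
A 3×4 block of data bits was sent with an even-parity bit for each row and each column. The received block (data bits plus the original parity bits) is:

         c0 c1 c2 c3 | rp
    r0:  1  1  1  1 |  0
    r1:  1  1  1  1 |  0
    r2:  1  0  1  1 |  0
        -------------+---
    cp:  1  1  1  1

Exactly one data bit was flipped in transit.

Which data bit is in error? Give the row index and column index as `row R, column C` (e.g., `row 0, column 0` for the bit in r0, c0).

row 2, column 1

Recompute each row's even parity and compare to rp:
  r0: data parity 0, sent rp 0 → ok
  r1: data parity 0, sent rp 0 → ok
  r2: data parity 1, sent rp 0 → mismatch
Recompute each column's even parity and compare to cp:
  c0: data parity 1, sent cp 1 → ok
  c1: data parity 0, sent cp 1 → mismatch
  c2: data parity 1, sent cp 1 → ok
  c3: data parity 1, sent cp 1 → ok
Exactly one row (r2) and one column (c1) fail → the flipped bit is at their intersection.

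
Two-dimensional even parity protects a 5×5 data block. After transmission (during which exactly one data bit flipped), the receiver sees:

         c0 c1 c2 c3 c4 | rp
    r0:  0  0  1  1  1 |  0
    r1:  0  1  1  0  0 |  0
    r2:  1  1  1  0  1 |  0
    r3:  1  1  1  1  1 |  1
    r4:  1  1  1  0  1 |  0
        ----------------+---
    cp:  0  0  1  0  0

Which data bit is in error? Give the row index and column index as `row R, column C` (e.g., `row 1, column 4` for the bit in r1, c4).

row 0, column 0

Recompute each row's even parity and compare to rp:
  r0: data parity 1, sent rp 0 → mismatch
  r1: data parity 0, sent rp 0 → ok
  r2: data parity 0, sent rp 0 → ok
  r3: data parity 1, sent rp 1 → ok
  r4: data parity 0, sent rp 0 → ok
Recompute each column's even parity and compare to cp:
  c0: data parity 1, sent cp 0 → mismatch
  c1: data parity 0, sent cp 0 → ok
  c2: data parity 1, sent cp 1 → ok
  c3: data parity 0, sent cp 0 → ok
  c4: data parity 0, sent cp 0 → ok
Exactly one row (r0) and one column (c0) fail → the flipped bit is at their intersection.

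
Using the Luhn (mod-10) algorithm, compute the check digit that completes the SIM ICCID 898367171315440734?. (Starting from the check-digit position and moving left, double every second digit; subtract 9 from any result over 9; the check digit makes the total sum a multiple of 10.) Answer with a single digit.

Partial digits right→left: 4 3 7 0 4 4 5 1 3 1 7 1 7 6 3 8 9 8
Double every second digit counting from the check-digit position (so the 1st, 3rd, 5th, ... of the partial from the right).
  doubled (with −9 where >9): 8 5 8 1 6 5 5 6 9 → sum 53
  kept as-is: 3 0 4 1 1 1 6 8 8 → sum 32
Total = 53 + 32 = 85.
Check digit = (10 − (85 mod 10)) mod 10 = 5.

5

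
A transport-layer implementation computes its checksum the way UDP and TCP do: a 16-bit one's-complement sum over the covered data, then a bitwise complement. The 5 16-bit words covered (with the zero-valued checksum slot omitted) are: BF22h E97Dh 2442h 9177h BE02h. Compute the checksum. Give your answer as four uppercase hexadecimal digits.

E3A2

One's-complement addition (fold any carry out of bit 15 back into bit 0):
  0xBF22 + 0xE97D = 0x1A89F → wrap carry → 0xA8A0
  0xA8A0 + 0x2442 = 0x0CCE2
  0xCCE2 + 0x9177 = 0x15E59 → wrap carry → 0x5E5A
  0x5E5A + 0xBE02 = 0x11C5C → wrap carry → 0x1C5D
One's-complement sum = 0x1C5D.
Checksum = ~0x1C5D & 0xFFFF = 0xE3A2.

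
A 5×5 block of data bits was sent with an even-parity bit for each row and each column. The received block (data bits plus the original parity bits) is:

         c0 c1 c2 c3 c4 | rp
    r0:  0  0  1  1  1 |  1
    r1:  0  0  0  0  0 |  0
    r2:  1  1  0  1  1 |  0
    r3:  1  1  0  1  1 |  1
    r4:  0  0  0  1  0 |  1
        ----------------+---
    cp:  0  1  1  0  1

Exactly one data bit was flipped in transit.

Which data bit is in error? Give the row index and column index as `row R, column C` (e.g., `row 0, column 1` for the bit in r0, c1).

row 3, column 1

Recompute each row's even parity and compare to rp:
  r0: data parity 1, sent rp 1 → ok
  r1: data parity 0, sent rp 0 → ok
  r2: data parity 0, sent rp 0 → ok
  r3: data parity 0, sent rp 1 → mismatch
  r4: data parity 1, sent rp 1 → ok
Recompute each column's even parity and compare to cp:
  c0: data parity 0, sent cp 0 → ok
  c1: data parity 0, sent cp 1 → mismatch
  c2: data parity 1, sent cp 1 → ok
  c3: data parity 0, sent cp 0 → ok
  c4: data parity 1, sent cp 1 → ok
Exactly one row (r3) and one column (c1) fail → the flipped bit is at their intersection.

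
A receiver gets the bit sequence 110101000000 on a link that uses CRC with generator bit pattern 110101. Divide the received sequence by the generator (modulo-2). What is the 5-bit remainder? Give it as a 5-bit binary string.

00000

Modulo-2 division of 110101000000 by 110101:
  pos 0: 110101 XOR 110101 = 000000
Remainder = 00000 (zero — the frame passes the CRC check).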